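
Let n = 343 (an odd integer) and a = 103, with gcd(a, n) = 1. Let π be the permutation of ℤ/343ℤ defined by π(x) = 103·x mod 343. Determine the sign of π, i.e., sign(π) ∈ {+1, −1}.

Start at x=54: 54 → 74 → 76 → 282 → 234 → 92 → 215 → … (one orbit).
Cycle lengths of π_103 on ℤ/343ℤ: [294, 42, 6, 1]; 4 cycles in total.
4 cycles on 343: each ℓ→(−1)^(ℓ−1), product (−1)^339 = -1.
Via Zolotarev, sign(π_{103}) = (103|343) = -1.

-1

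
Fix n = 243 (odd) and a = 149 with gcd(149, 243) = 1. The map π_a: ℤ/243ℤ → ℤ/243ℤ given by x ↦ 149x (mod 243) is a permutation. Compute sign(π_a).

Orbit of 113 under x↦149x: [113, 70, 224, 85, 29, 190, 122]… (length divides ord_243(149)).
6 cycles of lengths [162, 54, 18, 6, 2, 1].
sign(π) = (−1)^{n − #cycles} = (−1)^{243−6} = (−1)^237 = -1.
(149|243)_J = -1 (Zolotarev's lemma cross-check).

-1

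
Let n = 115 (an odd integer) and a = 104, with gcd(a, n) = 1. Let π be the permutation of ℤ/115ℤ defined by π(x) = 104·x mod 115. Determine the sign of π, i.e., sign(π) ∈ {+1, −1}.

+1

Start at x=54: 54 → 96 → 94 → 1 → 104 → 6 → 49 → … (one orbit).
π_104 has 9 disjoint cycles with lengths [22, 22, 22, 22, 11, 11, 2, 2, 1] on {0,…,114}.
9 cycles on 115: each ℓ→(−1)^(ℓ−1), product (−1)^106 = +1.
Zolotarev: (104|115) = +1, matching the cycle-count sign.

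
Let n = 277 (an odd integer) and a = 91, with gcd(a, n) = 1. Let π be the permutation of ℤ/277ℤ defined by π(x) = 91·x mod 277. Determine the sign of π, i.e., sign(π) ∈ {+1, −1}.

Trace 237: π^k(237) = [237, 238, 52, 23, 154, 164, 243] for k=0..6.
The orbit structure of x ↦ 91x mod 277: 5 orbits of sizes [69, 69, 69, 69, 1].
With 5 cycles on 277 points, sign = (−1)^{277−5} = +1.

+1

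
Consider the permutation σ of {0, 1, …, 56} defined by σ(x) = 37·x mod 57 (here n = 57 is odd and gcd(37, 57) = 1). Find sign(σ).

Orbit of 37 under x↦37x: [37, 1]… (length divides ord_57(37)).
30 cycles of lengths [2, 2, 2, 2, 2, 2, 2, 2, 2, 2, 2, 2, 2, 2, 2, 2, 2, 2, 2, 2, 2, 2, 2, 2, 2, 2, 2, 1, 1, 1].
57 − 30 = 27 transpositions; sign(π) = (−1)^27 = -1.
(37|57)_J = -1 (Zolotarev's lemma cross-check).

-1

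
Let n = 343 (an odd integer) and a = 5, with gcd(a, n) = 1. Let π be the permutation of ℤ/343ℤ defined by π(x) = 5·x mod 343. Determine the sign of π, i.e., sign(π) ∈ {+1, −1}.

Trace 195: π^k(195) = [195, 289, 73, 22, 110, 207, 6] for k=0..6.
π_5 has 4 disjoint cycles with lengths [294, 42, 6, 1] on {0,…,342}.
343 − 4 = 339 transpositions; sign(π) = (−1)^339 = -1.

-1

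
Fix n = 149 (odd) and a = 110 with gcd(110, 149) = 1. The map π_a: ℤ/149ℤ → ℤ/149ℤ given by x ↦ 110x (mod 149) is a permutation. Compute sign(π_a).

Start at x=132: 132 → 67 → 69 → 140 → 53 → 19 → 4 → … (one orbit).
Cycle type of π: 74×2 + 1; total 3 cycles.
Σ(ℓ_i−1) = 149−3 = 146; sign = (−1)^146 = +1.
Via Zolotarev, sign(π_{110}) = (110|149) = +1.

+1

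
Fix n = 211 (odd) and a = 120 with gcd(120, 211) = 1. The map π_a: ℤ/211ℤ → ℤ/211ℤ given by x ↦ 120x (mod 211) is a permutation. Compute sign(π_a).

Start at x=171: 171 → 53 → 30 → 13 → 83 → 43 → 96 → … (one orbit).
π_120 has 3 disjoint cycles with lengths [105, 105, 1] on {0,…,210}.
Σ(ℓ_i−1) = 211−3 = 208; sign = (−1)^208 = +1.

+1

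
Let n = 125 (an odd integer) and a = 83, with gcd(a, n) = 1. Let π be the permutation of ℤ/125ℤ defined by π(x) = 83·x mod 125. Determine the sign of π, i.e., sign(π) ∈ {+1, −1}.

-1

Start at x=123: 123 → 84 → 97 → 51 → 108 → 89 → 12 → … (one orbit).
π_83 has 4 disjoint cycles with lengths [100, 20, 4, 1] on {0,…,124}.
Σ(ℓ_i−1) = 125−4 = 121; sign = (−1)^121 = -1.
Check: (83/125) = -1 by Zolotarev.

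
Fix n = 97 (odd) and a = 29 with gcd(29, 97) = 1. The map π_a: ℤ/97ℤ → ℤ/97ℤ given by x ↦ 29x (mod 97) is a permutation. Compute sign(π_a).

Orbit of 35 under x↦29x: [35, 45, 44, 15, 47, 5, 48]… (length divides ord_97(29)).
Cycle type of π: 96 + 1; total 2 cycles.
Σ(ℓ_i−1) = 97−2 = 95; sign = (−1)^95 = -1.
Check: (29/97) = -1 by Zolotarev.

-1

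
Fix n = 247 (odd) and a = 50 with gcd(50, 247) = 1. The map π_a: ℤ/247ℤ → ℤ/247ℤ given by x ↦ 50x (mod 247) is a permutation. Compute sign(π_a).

Orbit of 159 under x↦50x: [159, 46, 77, 145, 87, 151, 140]… (length divides ord_247(50)).
Cycle type of π: 12×19 + 6×3 + 1; total 23 cycles.
n − c = 247 − 23 = 224; sign = (−1)^224 = +1.
Check: (50/247) = +1 by Zolotarev.

+1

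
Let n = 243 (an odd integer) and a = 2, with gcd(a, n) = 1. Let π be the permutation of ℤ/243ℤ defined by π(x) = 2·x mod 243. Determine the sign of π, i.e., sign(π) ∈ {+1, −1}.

Trace 160: π^k(160) = [160, 77, 154, 65, 130, 17, 34] for k=0..6.
Cycle type of π: 162 + 54 + 18 + 6 + 2 + 1; total 6 cycles.
243 − 6 = 237 transpositions; sign(π) = (−1)^237 = -1.
Check: (2/243) = -1 by Zolotarev.

-1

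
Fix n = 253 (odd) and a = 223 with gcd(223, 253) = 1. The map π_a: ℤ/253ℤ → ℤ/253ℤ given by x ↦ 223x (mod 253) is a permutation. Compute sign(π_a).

+1

Start at x=27: 27 → 202 → 12 → 146 → 174 → 93 → 246 → … (one orbit).
Decompose π into cycles: lengths [55, 55, 55, 55, 11, 11, 5, 5, 1] (9 cycles, including the fixed point 0).
9 cycles on 253: each ℓ→(−1)^(ℓ−1), product (−1)^244 = +1.
(223|253)_J = +1 (Zolotarev's lemma cross-check).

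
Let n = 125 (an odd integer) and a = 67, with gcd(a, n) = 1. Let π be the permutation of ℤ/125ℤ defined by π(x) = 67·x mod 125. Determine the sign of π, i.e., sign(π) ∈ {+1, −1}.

Trace 31: π^k(31) = [31, 77, 34, 28, 1, 67, 114] for k=0..6.
The orbit structure of x ↦ 67x mod 125: 4 orbits of sizes [100, 20, 4, 1].
sign(π) = (−1)^{n − #cycles} = (−1)^{125−4} = (−1)^121 = -1.
The Jacobi symbol (67|125) = -1 (Zolotarev) agrees.

-1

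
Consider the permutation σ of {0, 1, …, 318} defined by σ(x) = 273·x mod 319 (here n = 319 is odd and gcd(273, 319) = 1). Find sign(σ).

Trace 144: π^k(144) = [144, 75, 59, 157, 115, 133, 262] for k=0..6.
Cycle type of π: 20×14 + 5×2 + 4×7 + 1; total 24 cycles.
319 − 24 = 295 transpositions; sign(π) = (−1)^295 = -1.
Check: (273/319) = -1 by Zolotarev.

-1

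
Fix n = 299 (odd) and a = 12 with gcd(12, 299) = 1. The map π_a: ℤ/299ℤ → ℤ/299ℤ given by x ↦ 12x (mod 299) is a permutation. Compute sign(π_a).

+1

Trace 64: π^k(64) = [64, 170, 246, 261, 142, 209, 116] for k=0..6.
Cycle type of π: 22×12 + 11×2 + 2×6 + 1; total 21 cycles.
21 cycles on 299: each ℓ→(−1)^(ℓ−1), product (−1)^278 = +1.
Zolotarev: (12|299) = +1, matching the cycle-count sign.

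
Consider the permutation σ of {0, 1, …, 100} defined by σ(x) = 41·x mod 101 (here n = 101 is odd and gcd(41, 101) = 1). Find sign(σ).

Orbit of 41 under x↦41x: [41, 65, 39, 84, 10, 6, 44]… (length divides ord_101(41)).
π_41 has 6 disjoint cycles with lengths [20, 20, 20, 20, 20, 1] on {0,…,100}.
Σ(ℓ_i−1) = 101−6 = 95; sign = (−1)^95 = -1.

-1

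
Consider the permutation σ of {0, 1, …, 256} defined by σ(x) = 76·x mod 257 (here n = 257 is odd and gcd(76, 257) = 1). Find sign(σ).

Start at x=156: 156 → 34 → 14 → 36 → 166 → 23 → 206 → … (one orbit).
The orbit structure of x ↦ 76x mod 257: 2 orbits of sizes [256, 1].
n − c = 257 − 2 = 255; sign = (−1)^255 = -1.

-1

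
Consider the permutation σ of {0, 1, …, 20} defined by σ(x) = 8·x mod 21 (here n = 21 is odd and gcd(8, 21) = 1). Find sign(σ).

-1

Start at x=8: 8 → 1 → 8 (one orbit).
The orbit structure of x ↦ 8x mod 21: 14 orbits of sizes [2, 2, 2, 2, 2, 2, 2, 1, 1, 1, 1, 1, 1, 1].
21 − 14 = 7 transpositions; sign(π) = (−1)^7 = -1.
(8|21)_J = -1 (Zolotarev's lemma cross-check).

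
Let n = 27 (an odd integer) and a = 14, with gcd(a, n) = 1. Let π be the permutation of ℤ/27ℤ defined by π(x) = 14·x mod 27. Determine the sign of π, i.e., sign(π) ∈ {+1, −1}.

-1

Orbit of 19 under x↦14x: [19, 23, 25, 26, 13, 20, 10]… (length divides ord_27(14)).
π_14 has 4 disjoint cycles with lengths [18, 6, 2, 1] on {0,…,26}.
sign(π) = (−1)^{n − #cycles} = (−1)^{27−4} = (−1)^23 = -1.
(14|27)_J = -1 (Zolotarev's lemma cross-check).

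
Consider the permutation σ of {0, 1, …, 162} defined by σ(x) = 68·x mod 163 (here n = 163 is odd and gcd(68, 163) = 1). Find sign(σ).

Start at x=118: 118 → 37 → 71 → 101 → 22 → 29 → 16 → … (one orbit).
Cycle type of π: 162 + 1; total 2 cycles.
With 2 cycles on 163 points, sign = (−1)^{163−2} = -1.
Via Zolotarev, sign(π_{68}) = (68|163) = -1.

-1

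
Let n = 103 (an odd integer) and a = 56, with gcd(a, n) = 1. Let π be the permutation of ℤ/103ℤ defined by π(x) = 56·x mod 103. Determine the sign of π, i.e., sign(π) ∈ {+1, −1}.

Trace 56: π^k(56) = [56, 46, 1] for k=0..2.
Cycle type of π: 3×34 + 1; total 35 cycles.
sign(π) = (−1)^{n − #cycles} = (−1)^{103−35} = (−1)^68 = +1.

+1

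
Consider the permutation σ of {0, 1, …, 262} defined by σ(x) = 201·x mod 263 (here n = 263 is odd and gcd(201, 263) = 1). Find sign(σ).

Orbit of 47 under x↦201x: [47, 242, 250, 17, 261, 124, 202]… (length divides ord_263(201)).
The orbit structure of x ↦ 201x mod 263: 2 orbits of sizes [262, 1].
n − c = 263 − 2 = 261; sign = (−1)^261 = -1.
Via Zolotarev, sign(π_{201}) = (201|263) = -1.

-1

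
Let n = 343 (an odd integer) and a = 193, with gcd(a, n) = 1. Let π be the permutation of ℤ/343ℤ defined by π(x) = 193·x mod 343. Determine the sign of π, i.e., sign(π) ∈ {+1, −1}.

Orbit of 18 under x↦193x: [18, 44, 260, 102, 135, 330, 235]… (length divides ord_343(193)).
7 cycles of lengths [147, 147, 21, 21, 3, 3, 1].
Σ(ℓ_i−1) = 343−7 = 336; sign = (−1)^336 = +1.
Via Zolotarev, sign(π_{193}) = (193|343) = +1.

+1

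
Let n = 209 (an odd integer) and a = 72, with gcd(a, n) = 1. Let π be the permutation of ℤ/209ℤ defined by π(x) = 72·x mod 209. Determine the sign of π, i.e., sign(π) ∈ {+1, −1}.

+1

Trace 4: π^k(4) = [4, 79, 45, 105, 36, 84, 196] for k=0..6.
The orbit structure of x ↦ 72x mod 209: 5 orbits of sizes [90, 90, 18, 10, 1].
sign(π) = (−1)^{n − #cycles} = (−1)^{209−5} = (−1)^204 = +1.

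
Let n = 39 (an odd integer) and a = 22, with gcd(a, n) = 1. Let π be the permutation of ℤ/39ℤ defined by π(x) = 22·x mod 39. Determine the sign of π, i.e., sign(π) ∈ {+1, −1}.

+1

Start at x=16: 16 → 1 → 22 → 16 (one orbit).
15 cycles of lengths [3, 3, 3, 3, 3, 3, 3, 3, 3, 3, 3, 3, 1, 1, 1].
39 − 15 = 24 transpositions; sign(π) = (−1)^24 = +1.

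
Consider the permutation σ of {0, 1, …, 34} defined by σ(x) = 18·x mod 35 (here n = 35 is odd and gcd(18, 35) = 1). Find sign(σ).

Trace 16: π^k(16) = [16, 8, 4, 2, 1, 18, 9] for k=0..6.
Decompose π into cycles: lengths [12, 12, 4, 3, 3, 1] (6 cycles, including the fixed point 0).
n − c = 35 − 6 = 29; sign = (−1)^29 = -1.
Zolotarev: (18|35) = -1, matching the cycle-count sign.

-1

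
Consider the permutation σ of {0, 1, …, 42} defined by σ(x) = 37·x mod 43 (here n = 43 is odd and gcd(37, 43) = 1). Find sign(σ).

Trace 37: π^k(37) = [37, 36, 42, 6, 7, 1] for k=0..5.
The orbit structure of x ↦ 37x mod 43: 8 orbits of sizes [6, 6, 6, 6, 6, 6, 6, 1].
n − c = 43 − 8 = 35; sign = (−1)^35 = -1.
Via Zolotarev, sign(π_{37}) = (37|43) = -1.

-1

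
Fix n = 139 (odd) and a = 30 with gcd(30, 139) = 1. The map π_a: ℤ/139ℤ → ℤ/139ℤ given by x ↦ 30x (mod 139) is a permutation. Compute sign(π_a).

+1

Start at x=5: 5 → 11 → 52 → 31 → 96 → 100 → 81 → … (one orbit).
π_30 has 3 disjoint cycles with lengths [69, 69, 1] on {0,…,138}.
139 − 3 = 136 transpositions; sign(π) = (−1)^136 = +1.
The Jacobi symbol (30|139) = +1 (Zolotarev) agrees.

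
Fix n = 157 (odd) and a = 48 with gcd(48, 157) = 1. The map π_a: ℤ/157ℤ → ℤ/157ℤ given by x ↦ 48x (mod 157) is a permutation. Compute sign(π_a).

Orbit of 111 under x↦48x: [111, 147, 148, 39, 145, 52, 141]… (length divides ord_157(48)).
Decompose π into cycles: lengths [78, 78, 1] (3 cycles, including the fixed point 0).
157 − 3 = 154 transpositions; sign(π) = (−1)^154 = +1.
Zolotarev: (48|157) = +1, matching the cycle-count sign.

+1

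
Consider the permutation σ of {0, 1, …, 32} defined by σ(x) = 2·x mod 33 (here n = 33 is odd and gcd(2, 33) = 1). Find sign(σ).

+1

Trace 1: π^k(1) = [1, 2, 4, 8, 16, 32, 31] for k=0..6.
The orbit structure of x ↦ 2x mod 33: 5 orbits of sizes [10, 10, 10, 2, 1].
33 − 5 = 28 transpositions; sign(π) = (−1)^28 = +1.
Zolotarev: (2|33) = +1, matching the cycle-count sign.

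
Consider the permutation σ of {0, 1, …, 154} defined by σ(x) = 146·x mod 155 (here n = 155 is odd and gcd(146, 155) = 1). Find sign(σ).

Trace 46: π^k(46) = [46, 51, 6, 101, 21, 121, 151] for k=0..6.
Decompose π into cycles: lengths [30, 30, 30, 30, 30, 1, 1, 1, 1, 1] (10 cycles, including the fixed point 0).
Σ(ℓ_i−1) = 155−10 = 145; sign = (−1)^145 = -1.
Check: (146/155) = -1 by Zolotarev.

-1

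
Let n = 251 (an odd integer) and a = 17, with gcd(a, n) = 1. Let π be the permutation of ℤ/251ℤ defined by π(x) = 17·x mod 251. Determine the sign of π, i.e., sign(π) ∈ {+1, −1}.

Trace 217: π^k(217) = [217, 175, 214, 124, 100, 194, 35] for k=0..6.
3 cycles of lengths [125, 125, 1].
251 − 3 = 248 transpositions; sign(π) = (−1)^248 = +1.
(17|251)_J = +1 (Zolotarev's lemma cross-check).

+1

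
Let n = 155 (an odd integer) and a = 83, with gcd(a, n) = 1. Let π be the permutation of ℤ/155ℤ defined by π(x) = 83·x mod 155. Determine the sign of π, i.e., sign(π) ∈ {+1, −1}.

Orbit of 36 under x↦83x: [36, 43, 4, 22, 121, 123, 134]… (length divides ord_155(83)).
The orbit structure of x ↦ 83x mod 155: 5 orbits of sizes [60, 60, 30, 4, 1].
155 − 5 = 150 transpositions; sign(π) = (−1)^150 = +1.

+1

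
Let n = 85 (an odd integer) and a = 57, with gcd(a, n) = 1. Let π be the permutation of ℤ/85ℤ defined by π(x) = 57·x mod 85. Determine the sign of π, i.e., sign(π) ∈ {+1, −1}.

+1

Trace 19: π^k(19) = [19, 63, 21, 7, 59, 48, 16] for k=0..6.
The orbit structure of x ↦ 57x mod 85: 7 orbits of sizes [16, 16, 16, 16, 16, 4, 1].
85 − 7 = 78 transpositions; sign(π) = (−1)^78 = +1.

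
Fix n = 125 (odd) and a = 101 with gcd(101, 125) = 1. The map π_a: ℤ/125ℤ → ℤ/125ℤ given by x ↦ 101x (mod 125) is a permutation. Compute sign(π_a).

Start at x=76: 76 → 51 → 26 → 1 → 101 → 76 (one orbit).
Cycle lengths of π_101 on ℤ/125ℤ: [5, 5, 5, 5, 5, 5, 5, 5, 5, 5, 5, 5, 5, 5, 5, 5, 5, 5, 5, 5, 1, 1, 1, 1, 1, 1, 1, 1, 1, 1, 1, 1, 1, 1, 1, 1, 1, 1, 1, 1, 1, 1, 1, 1, 1]; 45 cycles in total.
Σ(ℓ_i−1) = 125−45 = 80; sign = (−1)^80 = +1.
Check: (101/125) = +1 by Zolotarev.

+1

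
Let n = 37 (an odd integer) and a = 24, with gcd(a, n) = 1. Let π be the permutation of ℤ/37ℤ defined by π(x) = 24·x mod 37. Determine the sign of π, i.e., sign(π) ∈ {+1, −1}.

Orbit of 25 under x↦24x: [25, 8, 7, 20, 36, 13, 16]… (length divides ord_37(24)).
2 cycles of lengths [36, 1].
With 2 cycles on 37 points, sign = (−1)^{37−2} = -1.
Check: (24/37) = -1 by Zolotarev.

-1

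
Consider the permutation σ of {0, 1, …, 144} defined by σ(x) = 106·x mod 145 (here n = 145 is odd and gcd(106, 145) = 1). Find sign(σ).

-1

Trace 31: π^k(31) = [31, 96, 26, 1, 106, 71, 131] for k=0..6.
Cycle type of π: 28×5 + 1×5; total 10 cycles.
10 cycles on 145: each ℓ→(−1)^(ℓ−1), product (−1)^135 = -1.
(106|145)_J = -1 (Zolotarev's lemma cross-check).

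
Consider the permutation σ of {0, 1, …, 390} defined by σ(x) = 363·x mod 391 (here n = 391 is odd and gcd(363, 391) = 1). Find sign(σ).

Trace 294: π^k(294) = [294, 370, 197, 349, 3, 307, 6] for k=0..6.
The orbit structure of x ↦ 363x mod 391: 6 orbits of sizes [176, 176, 16, 11, 11, 1].
391 − 6 = 385 transpositions; sign(π) = (−1)^385 = -1.

-1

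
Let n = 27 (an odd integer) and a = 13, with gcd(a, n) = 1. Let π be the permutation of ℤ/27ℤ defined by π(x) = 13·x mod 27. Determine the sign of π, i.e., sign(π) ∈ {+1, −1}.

Trace 25: π^k(25) = [25, 1, 13, 7, 10, 22, 16] for k=0..6.
Cycle lengths of π_13 on ℤ/27ℤ: [9, 9, 3, 3, 1, 1, 1]; 7 cycles in total.
n − c = 27 − 7 = 20; sign = (−1)^20 = +1.
Via Zolotarev, sign(π_{13}) = (13|27) = +1.

+1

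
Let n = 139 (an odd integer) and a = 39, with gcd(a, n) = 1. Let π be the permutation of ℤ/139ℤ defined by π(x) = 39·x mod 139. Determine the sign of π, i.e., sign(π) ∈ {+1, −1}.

Start at x=125: 125 → 10 → 112 → 59 → 77 → 84 → 79 → … (one orbit).
Decompose π into cycles: lengths [46, 46, 46, 1] (4 cycles, including the fixed point 0).
Σ(ℓ_i−1) = 139−4 = 135; sign = (−1)^135 = -1.

-1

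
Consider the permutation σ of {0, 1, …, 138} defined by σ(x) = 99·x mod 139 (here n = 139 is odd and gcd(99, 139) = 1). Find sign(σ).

+1

Trace 45: π^k(45) = [45, 7, 137, 80, 136, 120, 65] for k=0..6.
Cycle type of π: 69×2 + 1; total 3 cycles.
3 cycles on 139: each ℓ→(−1)^(ℓ−1), product (−1)^136 = +1.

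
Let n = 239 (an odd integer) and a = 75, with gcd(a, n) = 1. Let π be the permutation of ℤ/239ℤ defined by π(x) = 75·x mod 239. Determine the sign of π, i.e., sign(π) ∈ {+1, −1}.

+1

Trace 128: π^k(128) = [128, 40, 132, 101, 166, 22, 216] for k=0..6.
π_75 has 15 disjoint cycles with lengths [17, 17, 17, 17, 17, 17, 17, 17, 17, 17, 17, 17, 17, 17, 1] on {0,…,238}.
Σ(ℓ_i−1) = 239−15 = 224; sign = (−1)^224 = +1.
Via Zolotarev, sign(π_{75}) = (75|239) = +1.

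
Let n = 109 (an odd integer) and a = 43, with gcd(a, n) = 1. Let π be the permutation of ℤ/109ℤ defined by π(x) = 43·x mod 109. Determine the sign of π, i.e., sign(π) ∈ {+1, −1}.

Start at x=27: 27 → 71 → 1 → 43 → 105 → 46 → 16 → … (one orbit).
Decompose π into cycles: lengths [18, 18, 18, 18, 18, 18, 1] (7 cycles, including the fixed point 0).
Σ(ℓ_i−1) = 109−7 = 102; sign = (−1)^102 = +1.

+1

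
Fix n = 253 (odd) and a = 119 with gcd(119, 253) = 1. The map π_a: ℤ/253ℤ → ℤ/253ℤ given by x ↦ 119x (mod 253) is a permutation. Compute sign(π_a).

Start at x=58: 58 → 71 → 100 → 9 → 59 → 190 → 93 → … (one orbit).
Cycle type of π: 55×4 + 11×2 + 5×2 + 1; total 9 cycles.
With 9 cycles on 253 points, sign = (−1)^{253−9} = +1.

+1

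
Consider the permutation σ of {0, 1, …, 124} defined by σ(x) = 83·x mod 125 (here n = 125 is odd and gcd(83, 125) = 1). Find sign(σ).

-1

Orbit of 84 under x↦83x: [84, 97, 51, 108, 89, 12, 121]… (length divides ord_125(83)).
4 cycles of lengths [100, 20, 4, 1].
125 − 4 = 121 transpositions; sign(π) = (−1)^121 = -1.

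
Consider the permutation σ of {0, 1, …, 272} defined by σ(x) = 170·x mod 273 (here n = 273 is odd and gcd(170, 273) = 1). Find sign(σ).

Trace 170: π^k(170) = [170, 235, 92, 79, 53, 1] for k=0..5.
Cycle type of π: 6×26 + 3×26 + 2×13 + 1×13; total 78 cycles.
n − c = 273 − 78 = 195; sign = (−1)^195 = -1.
Zolotarev: (170|273) = -1, matching the cycle-count sign.

-1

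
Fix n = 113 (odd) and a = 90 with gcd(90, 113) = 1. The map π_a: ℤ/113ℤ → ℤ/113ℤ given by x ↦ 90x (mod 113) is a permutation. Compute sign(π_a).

-1

Orbit of 15 under x↦90x: [15, 107, 25, 103, 4, 21, 82]… (length divides ord_113(90)).
Cycle type of π: 112 + 1; total 2 cycles.
With 2 cycles on 113 points, sign = (−1)^{113−2} = -1.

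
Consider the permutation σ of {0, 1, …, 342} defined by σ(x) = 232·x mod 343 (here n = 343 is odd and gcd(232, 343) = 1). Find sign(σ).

+1

Start at x=71: 71 → 8 → 141 → 127 → 309 → 1 → 232 → … (one orbit).
The orbit structure of x ↦ 232x mod 343: 19 orbits of sizes [49, 49, 49, 49, 49, 49, 7, 7, 7, 7, 7, 7, 1, 1, 1, 1, 1, 1, 1].
With 19 cycles on 343 points, sign = (−1)^{343−19} = +1.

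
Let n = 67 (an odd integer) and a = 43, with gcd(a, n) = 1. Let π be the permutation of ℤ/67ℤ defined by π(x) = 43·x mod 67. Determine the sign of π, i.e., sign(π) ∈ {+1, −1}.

Trace 40: π^k(40) = [40, 45, 59, 58, 15, 42, 64] for k=0..6.
Cycle type of π: 22×3 + 1; total 4 cycles.
n − c = 67 − 4 = 63; sign = (−1)^63 = -1.
Via Zolotarev, sign(π_{43}) = (43|67) = -1.

-1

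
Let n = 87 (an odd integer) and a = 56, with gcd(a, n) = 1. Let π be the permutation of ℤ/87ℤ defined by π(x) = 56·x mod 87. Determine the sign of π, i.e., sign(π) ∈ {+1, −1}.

+1

Trace 67: π^k(67) = [67, 11, 7, 44, 28, 2, 25] for k=0..6.
5 cycles of lengths [28, 28, 28, 2, 1].
87 − 5 = 82 transpositions; sign(π) = (−1)^82 = +1.
Zolotarev: (56|87) = +1, matching the cycle-count sign.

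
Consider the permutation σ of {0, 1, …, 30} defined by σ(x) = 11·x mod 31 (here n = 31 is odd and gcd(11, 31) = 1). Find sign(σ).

Trace 13: π^k(13) = [13, 19, 23, 5, 24, 16, 21] for k=0..6.
Decompose π into cycles: lengths [30, 1] (2 cycles, including the fixed point 0).
n − c = 31 − 2 = 29; sign = (−1)^29 = -1.

-1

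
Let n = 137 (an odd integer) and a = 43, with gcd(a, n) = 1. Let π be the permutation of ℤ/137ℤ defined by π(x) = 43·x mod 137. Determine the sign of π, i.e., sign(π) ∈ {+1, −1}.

-1

Start at x=121: 121 → 134 → 8 → 70 → 133 → 102 → 2 → … (one orbit).
Cycle lengths of π_43 on ℤ/137ℤ: [136, 1]; 2 cycles in total.
sign(π) = (−1)^{n − #cycles} = (−1)^{137−2} = (−1)^135 = -1.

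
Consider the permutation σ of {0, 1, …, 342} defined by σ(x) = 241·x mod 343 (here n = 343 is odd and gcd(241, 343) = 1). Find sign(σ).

Start at x=237: 237 → 179 → 264 → 169 → 255 → 58 → 258 → … (one orbit).
The orbit structure of x ↦ 241x mod 343: 4 orbits of sizes [294, 42, 6, 1].
4 cycles on 343: each ℓ→(−1)^(ℓ−1), product (−1)^339 = -1.
The Jacobi symbol (241|343) = -1 (Zolotarev) agrees.

-1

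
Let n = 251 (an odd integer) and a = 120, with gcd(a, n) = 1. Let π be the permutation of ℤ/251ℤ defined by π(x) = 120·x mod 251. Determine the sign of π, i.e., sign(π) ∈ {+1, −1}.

-1

Orbit of 158 under x↦120x: [158, 135, 136, 5, 98, 214, 78]… (length divides ord_251(120)).
2 cycles of lengths [250, 1].
n − c = 251 − 2 = 249; sign = (−1)^249 = -1.
Check: (120/251) = -1 by Zolotarev.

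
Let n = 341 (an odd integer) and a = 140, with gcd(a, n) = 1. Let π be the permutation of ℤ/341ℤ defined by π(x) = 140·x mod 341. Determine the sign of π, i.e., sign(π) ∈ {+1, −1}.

Start at x=1: 1 → 140 → 163 → 314 → 312 → 32 → 47 → … (one orbit).
38 cycles of lengths [10, 10, 10, 10, 10, 10, 10, 10, 10, 10, 10, 10, 10, 10, 10, 10, 10, 10, 10, 10, 10, 10, 10, 10, 10, 10, 10, 10, 10, 10, 10, 5, 5, 5, 5, 5, 5, 1].
sign(π) = (−1)^{n − #cycles} = (−1)^{341−38} = (−1)^303 = -1.

-1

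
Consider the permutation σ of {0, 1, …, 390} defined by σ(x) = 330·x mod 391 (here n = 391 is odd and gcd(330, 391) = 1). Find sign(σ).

-1

Orbit of 197 under x↦330x: [197, 104, 303, 285, 210, 93, 192]… (length divides ord_391(330)).
The orbit structure of x ↦ 330x mod 391: 6 orbits of sizes [176, 176, 16, 11, 11, 1].
391 − 6 = 385 transpositions; sign(π) = (−1)^385 = -1.
(330|391)_J = -1 (Zolotarev's lemma cross-check).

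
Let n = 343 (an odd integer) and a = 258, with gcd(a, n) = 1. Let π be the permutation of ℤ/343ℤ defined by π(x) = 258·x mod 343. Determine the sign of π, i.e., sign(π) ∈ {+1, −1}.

Start at x=69: 69 → 309 → 146 → 281 → 125 → 8 → 6 → … (one orbit).
The orbit structure of x ↦ 258x mod 343: 10 orbits of sizes [98, 98, 98, 14, 14, 14, 2, 2, 2, 1].
10 cycles on 343: each ℓ→(−1)^(ℓ−1), product (−1)^333 = -1.
Via Zolotarev, sign(π_{258}) = (258|343) = -1.

-1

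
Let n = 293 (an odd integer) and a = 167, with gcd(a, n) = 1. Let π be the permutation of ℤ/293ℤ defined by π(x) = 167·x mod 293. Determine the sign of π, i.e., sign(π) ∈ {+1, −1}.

+1

Orbit of 272 under x↦167x: [272, 9, 38, 193, 1, 167, 54]… (length divides ord_293(167)).
Cycle type of π: 146×2 + 1; total 3 cycles.
n − c = 293 − 3 = 290; sign = (−1)^290 = +1.
Via Zolotarev, sign(π_{167}) = (167|293) = +1.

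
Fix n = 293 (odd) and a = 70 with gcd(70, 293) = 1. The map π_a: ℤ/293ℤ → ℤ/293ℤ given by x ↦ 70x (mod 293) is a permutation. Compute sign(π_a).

Orbit of 129 under x↦70x: [129, 240, 99, 191, 185, 58, 251]… (length divides ord_293(70)).
π_70 has 2 disjoint cycles with lengths [292, 1] on {0,…,292}.
293 − 2 = 291 transpositions; sign(π) = (−1)^291 = -1.

-1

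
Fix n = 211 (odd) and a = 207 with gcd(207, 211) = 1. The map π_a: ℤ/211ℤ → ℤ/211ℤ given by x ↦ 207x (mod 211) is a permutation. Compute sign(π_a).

Orbit of 207 under x↦207x: [207, 16, 147, 45, 31, 87, 74]… (length divides ord_211(207)).
π_207 has 2 disjoint cycles with lengths [210, 1] on {0,…,210}.
Σ(ℓ_i−1) = 211−2 = 209; sign = (−1)^209 = -1.
Zolotarev: (207|211) = -1, matching the cycle-count sign.

-1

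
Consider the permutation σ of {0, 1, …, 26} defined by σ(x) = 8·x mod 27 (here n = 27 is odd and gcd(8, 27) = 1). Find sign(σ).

Start at x=17: 17 → 1 → 8 → 10 → 26 → 19 → 17 (one orbit).
Cycle lengths of π_8 on ℤ/27ℤ: [6, 6, 6, 2, 2, 2, 2, 1]; 8 cycles in total.
With 8 cycles on 27 points, sign = (−1)^{27−8} = -1.

-1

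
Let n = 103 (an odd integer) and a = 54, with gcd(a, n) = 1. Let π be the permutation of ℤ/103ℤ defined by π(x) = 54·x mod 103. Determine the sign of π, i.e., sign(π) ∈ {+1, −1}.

Orbit of 77 under x↦54x: [77, 38, 95, 83, 53, 81, 48]… (length divides ord_103(54)).
π_54 has 2 disjoint cycles with lengths [102, 1] on {0,…,102}.
103 − 2 = 101 transpositions; sign(π) = (−1)^101 = -1.

-1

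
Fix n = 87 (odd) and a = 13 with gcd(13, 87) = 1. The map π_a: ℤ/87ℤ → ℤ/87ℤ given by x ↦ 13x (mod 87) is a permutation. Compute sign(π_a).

Orbit of 22 under x↦13x: [22, 25, 64, 49, 28, 16, 34]… (length divides ord_87(13)).
The orbit structure of x ↦ 13x mod 87: 9 orbits of sizes [14, 14, 14, 14, 14, 14, 1, 1, 1].
sign(π) = (−1)^{n − #cycles} = (−1)^{87−9} = (−1)^78 = +1.
Check: (13/87) = +1 by Zolotarev.

+1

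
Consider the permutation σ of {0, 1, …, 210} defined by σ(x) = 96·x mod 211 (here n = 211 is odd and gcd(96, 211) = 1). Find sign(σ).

Start at x=143: 143 → 13 → 193 → 171 → 169 → 188 → 113 → … (one orbit).
Cycle lengths of π_96 on ℤ/211ℤ: [35, 35, 35, 35, 35, 35, 1]; 7 cycles in total.
211 − 7 = 204 transpositions; sign(π) = (−1)^204 = +1.

+1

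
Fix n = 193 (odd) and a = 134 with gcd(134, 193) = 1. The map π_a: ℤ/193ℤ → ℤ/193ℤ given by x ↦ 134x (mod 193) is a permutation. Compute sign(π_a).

+1

Start at x=150: 150 → 28 → 85 → 3 → 16 → 21 → 112 → … (one orbit).
The orbit structure of x ↦ 134x mod 193: 5 orbits of sizes [48, 48, 48, 48, 1].
Σ(ℓ_i−1) = 193−5 = 188; sign = (−1)^188 = +1.
Check: (134/193) = +1 by Zolotarev.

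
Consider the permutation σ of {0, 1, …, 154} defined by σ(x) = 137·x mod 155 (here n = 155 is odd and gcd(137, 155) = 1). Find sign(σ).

+1

Start at x=53: 53 → 131 → 122 → 129 → 3 → 101 → 42 → … (one orbit).
5 cycles of lengths [60, 60, 30, 4, 1].
sign(π) = (−1)^{n − #cycles} = (−1)^{155−5} = (−1)^150 = +1.
Zolotarev: (137|155) = +1, matching the cycle-count sign.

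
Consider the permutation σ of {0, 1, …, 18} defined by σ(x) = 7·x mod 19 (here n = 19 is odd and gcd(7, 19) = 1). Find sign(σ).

+1

Trace 1: π^k(1) = [1, 7, 11] for k=0..2.
The orbit structure of x ↦ 7x mod 19: 7 orbits of sizes [3, 3, 3, 3, 3, 3, 1].
sign(π) = (−1)^{n − #cycles} = (−1)^{19−7} = (−1)^12 = +1.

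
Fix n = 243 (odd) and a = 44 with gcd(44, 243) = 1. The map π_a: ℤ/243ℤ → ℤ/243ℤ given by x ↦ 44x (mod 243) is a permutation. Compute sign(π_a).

-1

Start at x=170: 170 → 190 → 98 → 181 → 188 → 10 → 197 → … (one orbit).
π_44 has 14 disjoint cycles with lengths [54, 54, 54, 18, 18, 18, 6, 6, 6, 2, 2, 2, 2, 1] on {0,…,242}.
Σ(ℓ_i−1) = 243−14 = 229; sign = (−1)^229 = -1.
Via Zolotarev, sign(π_{44}) = (44|243) = -1.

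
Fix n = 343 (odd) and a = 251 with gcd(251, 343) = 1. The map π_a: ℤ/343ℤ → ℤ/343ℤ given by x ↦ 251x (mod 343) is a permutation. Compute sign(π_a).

Trace 197: π^k(197) = [197, 55, 85, 69, 169, 230, 106] for k=0..6.
Cycle lengths of π_251 on ℤ/343ℤ: [98, 98, 98, 14, 14, 14, 2, 2, 2, 1]; 10 cycles in total.
sign(π) = (−1)^{n − #cycles} = (−1)^{343−10} = (−1)^333 = -1.
(251|343)_J = -1 (Zolotarev's lemma cross-check).

-1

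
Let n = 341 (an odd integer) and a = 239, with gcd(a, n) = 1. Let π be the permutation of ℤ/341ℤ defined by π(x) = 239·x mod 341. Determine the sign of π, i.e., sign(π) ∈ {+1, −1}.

+1

Trace 174: π^k(174) = [174, 325, 268, 285, 256, 145, 214] for k=0..6.
The orbit structure of x ↦ 239x mod 341: 13 orbits of sizes [30, 30, 30, 30, 30, 30, 30, 30, 30, 30, 30, 10, 1].
sign(π) = (−1)^{n − #cycles} = (−1)^{341−13} = (−1)^328 = +1.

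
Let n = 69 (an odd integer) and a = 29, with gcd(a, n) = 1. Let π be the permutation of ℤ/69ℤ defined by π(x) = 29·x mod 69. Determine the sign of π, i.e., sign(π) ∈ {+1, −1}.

-1

Trace 55: π^k(55) = [55, 8, 25, 35, 49, 41, 16] for k=0..6.
Decompose π into cycles: lengths [22, 22, 11, 11, 2, 1] (6 cycles, including the fixed point 0).
With 6 cycles on 69 points, sign = (−1)^{69−6} = -1.
Via Zolotarev, sign(π_{29}) = (29|69) = -1.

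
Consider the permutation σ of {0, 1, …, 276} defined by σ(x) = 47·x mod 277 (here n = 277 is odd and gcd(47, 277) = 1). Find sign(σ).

+1

Orbit of 213 under x↦47x: [213, 39, 171, 4, 188, 249, 69]… (length divides ord_277(47)).
3 cycles of lengths [138, 138, 1].
3 cycles on 277: each ℓ→(−1)^(ℓ−1), product (−1)^274 = +1.
The Jacobi symbol (47|277) = +1 (Zolotarev) agrees.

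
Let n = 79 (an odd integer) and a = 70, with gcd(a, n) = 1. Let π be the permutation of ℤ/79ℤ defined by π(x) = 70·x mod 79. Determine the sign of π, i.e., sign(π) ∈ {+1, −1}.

-1

Orbit of 43 under x↦70x: [43, 8, 7, 16, 14, 32, 28]… (length divides ord_79(70)).
Cycle lengths of π_70 on ℤ/79ℤ: [78, 1]; 2 cycles in total.
sign(π) = (−1)^{n − #cycles} = (−1)^{79−2} = (−1)^77 = -1.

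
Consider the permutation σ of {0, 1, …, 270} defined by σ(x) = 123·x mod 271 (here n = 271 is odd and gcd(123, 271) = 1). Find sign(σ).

Trace 28: π^k(28) = [28, 192, 39, 190, 64, 13, 244] for k=0..6.
Cycle type of π: 90×3 + 1; total 4 cycles.
4 cycles on 271: each ℓ→(−1)^(ℓ−1), product (−1)^267 = -1.
Via Zolotarev, sign(π_{123}) = (123|271) = -1.

-1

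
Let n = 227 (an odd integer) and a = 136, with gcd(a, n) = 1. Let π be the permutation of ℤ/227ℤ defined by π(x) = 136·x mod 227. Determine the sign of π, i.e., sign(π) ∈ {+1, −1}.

+1

Orbit of 210 under x↦136x: [210, 185, 190, 189, 53, 171, 102]… (length divides ord_227(136)).
π_136 has 3 disjoint cycles with lengths [113, 113, 1] on {0,…,226}.
With 3 cycles on 227 points, sign = (−1)^{227−3} = +1.
The Jacobi symbol (136|227) = +1 (Zolotarev) agrees.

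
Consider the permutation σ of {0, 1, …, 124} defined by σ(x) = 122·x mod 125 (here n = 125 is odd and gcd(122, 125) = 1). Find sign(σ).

-1

Orbit of 92 under x↦122x: [92, 99, 78, 16, 77, 19, 68]… (length divides ord_125(122)).
The orbit structure of x ↦ 122x mod 125: 4 orbits of sizes [100, 20, 4, 1].
sign(π) = (−1)^{n − #cycles} = (−1)^{125−4} = (−1)^121 = -1.
(122|125)_J = -1 (Zolotarev's lemma cross-check).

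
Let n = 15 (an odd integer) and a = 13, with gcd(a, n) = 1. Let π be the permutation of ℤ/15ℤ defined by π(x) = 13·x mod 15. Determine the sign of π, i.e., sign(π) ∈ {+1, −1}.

-1

Trace 1: π^k(1) = [1, 13, 4, 7] for k=0..3.
Cycle type of π: 4×3 + 1×3; total 6 cycles.
sign(π) = (−1)^{n − #cycles} = (−1)^{15−6} = (−1)^9 = -1.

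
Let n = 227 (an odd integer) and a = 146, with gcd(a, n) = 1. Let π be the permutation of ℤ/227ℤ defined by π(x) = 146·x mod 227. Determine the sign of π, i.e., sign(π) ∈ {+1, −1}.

Start at x=134: 134 → 42 → 3 → 211 → 161 → 125 → 90 → … (one orbit).
2 cycles of lengths [226, 1].
n − c = 227 − 2 = 225; sign = (−1)^225 = -1.
(146|227)_J = -1 (Zolotarev's lemma cross-check).

-1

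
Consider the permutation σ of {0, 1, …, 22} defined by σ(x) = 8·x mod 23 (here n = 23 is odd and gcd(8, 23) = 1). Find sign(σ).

+1

Orbit of 13 under x↦8x: [13, 12, 4, 9, 3, 1, 8]… (length divides ord_23(8)).
The orbit structure of x ↦ 8x mod 23: 3 orbits of sizes [11, 11, 1].
sign(π) = (−1)^{n − #cycles} = (−1)^{23−3} = (−1)^20 = +1.
Zolotarev: (8|23) = +1, matching the cycle-count sign.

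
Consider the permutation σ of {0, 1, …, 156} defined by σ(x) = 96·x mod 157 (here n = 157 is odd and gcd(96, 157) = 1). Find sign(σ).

Start at x=88: 88 → 127 → 103 → 154 → 26 → 141 → 34 → … (one orbit).
2 cycles of lengths [156, 1].
Σ(ℓ_i−1) = 157−2 = 155; sign = (−1)^155 = -1.
(96|157)_J = -1 (Zolotarev's lemma cross-check).

-1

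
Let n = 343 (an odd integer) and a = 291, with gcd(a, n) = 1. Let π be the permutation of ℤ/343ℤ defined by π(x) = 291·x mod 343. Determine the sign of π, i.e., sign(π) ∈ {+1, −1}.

+1

Start at x=109: 109 → 163 → 99 → 340 → 156 → 120 → 277 → … (one orbit).
7 cycles of lengths [147, 147, 21, 21, 3, 3, 1].
7 cycles on 343: each ℓ→(−1)^(ℓ−1), product (−1)^336 = +1.
The Jacobi symbol (291|343) = +1 (Zolotarev) agrees.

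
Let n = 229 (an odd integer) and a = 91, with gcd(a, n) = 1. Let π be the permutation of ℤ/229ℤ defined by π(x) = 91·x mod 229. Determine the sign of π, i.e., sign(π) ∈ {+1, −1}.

Start at x=203: 203 → 153 → 183 → 165 → 130 → 151 → 1 → … (one orbit).
The orbit structure of x ↦ 91x mod 229: 5 orbits of sizes [57, 57, 57, 57, 1].
Σ(ℓ_i−1) = 229−5 = 224; sign = (−1)^224 = +1.
Zolotarev: (91|229) = +1, matching the cycle-count sign.

+1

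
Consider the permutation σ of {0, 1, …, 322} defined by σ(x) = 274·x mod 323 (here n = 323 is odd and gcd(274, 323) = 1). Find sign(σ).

-1

Trace 220: π^k(220) = [220, 202, 115, 179, 273, 189, 106] for k=0..6.
Decompose π into cycles: lengths [24, 24, 24, 24, 24, 24, 24, 24, 24, 24, 24, 24, 8, 8, 6, 6, 6, 1] (18 cycles, including the fixed point 0).
Σ(ℓ_i−1) = 323−18 = 305; sign = (−1)^305 = -1.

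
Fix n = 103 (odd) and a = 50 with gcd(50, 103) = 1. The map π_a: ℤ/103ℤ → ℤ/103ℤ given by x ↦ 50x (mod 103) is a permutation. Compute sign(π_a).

Trace 58: π^k(58) = [58, 16, 79, 36, 49, 81, 33] for k=0..6.
π_50 has 3 disjoint cycles with lengths [51, 51, 1] on {0,…,102}.
sign(π) = (−1)^{n − #cycles} = (−1)^{103−3} = (−1)^100 = +1.

+1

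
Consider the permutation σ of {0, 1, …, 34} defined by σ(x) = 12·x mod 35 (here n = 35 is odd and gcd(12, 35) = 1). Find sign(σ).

Start at x=29: 29 → 33 → 11 → 27 → 9 → 3 → 1 → … (one orbit).
Cycle lengths of π_12 on ℤ/35ℤ: [12, 12, 6, 4, 1]; 5 cycles in total.
35 − 5 = 30 transpositions; sign(π) = (−1)^30 = +1.
(12|35)_J = +1 (Zolotarev's lemma cross-check).

+1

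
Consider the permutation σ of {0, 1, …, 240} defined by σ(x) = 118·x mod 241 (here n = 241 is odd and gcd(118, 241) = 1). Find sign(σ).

+1

Trace 177: π^k(177) = [177, 160, 82, 36, 151, 225, 40] for k=0..6.
Decompose π into cycles: lengths [60, 60, 60, 60, 1] (5 cycles, including the fixed point 0).
n − c = 241 − 5 = 236; sign = (−1)^236 = +1.
Zolotarev: (118|241) = +1, matching the cycle-count sign.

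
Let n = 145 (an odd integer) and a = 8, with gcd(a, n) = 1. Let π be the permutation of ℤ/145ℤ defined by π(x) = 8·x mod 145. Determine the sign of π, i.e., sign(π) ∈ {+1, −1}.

Trace 4: π^k(4) = [4, 32, 111, 18, 144, 137, 81] for k=0..6.
7 cycles of lengths [28, 28, 28, 28, 28, 4, 1].
n − c = 145 − 7 = 138; sign = (−1)^138 = +1.

+1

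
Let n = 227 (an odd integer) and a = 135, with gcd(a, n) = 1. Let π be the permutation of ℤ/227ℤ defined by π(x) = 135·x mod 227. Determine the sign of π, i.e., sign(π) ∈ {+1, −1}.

-1

Orbit of 121 under x↦135x: [121, 218, 147, 96, 21, 111, 3]… (length divides ord_227(135)).
Cycle lengths of π_135 on ℤ/227ℤ: [226, 1]; 2 cycles in total.
2 cycles on 227: each ℓ→(−1)^(ℓ−1), product (−1)^225 = -1.
Via Zolotarev, sign(π_{135}) = (135|227) = -1.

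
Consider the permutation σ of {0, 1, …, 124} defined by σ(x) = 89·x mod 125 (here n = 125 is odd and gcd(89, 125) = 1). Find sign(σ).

+1

Orbit of 41 under x↦89x: [41, 24, 11, 104, 6, 34, 26]… (length divides ord_125(89)).
Cycle type of π: 50×2 + 10×2 + 2×2 + 1; total 7 cycles.
Σ(ℓ_i−1) = 125−7 = 118; sign = (−1)^118 = +1.
(89|125)_J = +1 (Zolotarev's lemma cross-check).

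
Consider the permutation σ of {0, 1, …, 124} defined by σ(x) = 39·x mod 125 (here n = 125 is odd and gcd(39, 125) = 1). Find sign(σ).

Trace 6: π^k(6) = [6, 109, 1, 39, 21, 69, 66] for k=0..6.
Decompose π into cycles: lengths [50, 50, 10, 10, 2, 2, 1] (7 cycles, including the fixed point 0).
125 − 7 = 118 transpositions; sign(π) = (−1)^118 = +1.

+1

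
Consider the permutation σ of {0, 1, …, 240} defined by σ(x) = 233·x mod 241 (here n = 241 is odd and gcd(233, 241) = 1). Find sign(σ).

+1

Start at x=177: 177 → 30 → 1 → 233 → 64 → 211 → 240 → … (one orbit).
Decompose π into cycles: lengths [8, 8, 8, 8, 8, 8, 8, 8, 8, 8, 8, 8, 8, 8, 8, 8, 8, 8, 8, 8, 8, 8, 8, 8, 8, 8, 8, 8, 8, 8, 1] (31 cycles, including the fixed point 0).
241 − 31 = 210 transpositions; sign(π) = (−1)^210 = +1.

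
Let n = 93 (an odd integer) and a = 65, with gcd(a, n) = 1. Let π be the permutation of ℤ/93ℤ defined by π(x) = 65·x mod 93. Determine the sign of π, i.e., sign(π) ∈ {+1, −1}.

+1

Orbit of 86 under x↦65x: [86, 10, 92, 28, 53, 4, 74]… (length divides ord_93(65)).
The orbit structure of x ↦ 65x mod 93: 5 orbits of sizes [30, 30, 30, 2, 1].
Σ(ℓ_i−1) = 93−5 = 88; sign = (−1)^88 = +1.
Via Zolotarev, sign(π_{65}) = (65|93) = +1.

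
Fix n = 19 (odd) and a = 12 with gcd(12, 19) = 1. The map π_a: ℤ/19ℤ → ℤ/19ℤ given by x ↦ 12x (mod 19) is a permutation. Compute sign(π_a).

Orbit of 8 under x↦12x: [8, 1, 12, 11, 18, 7]… (length divides ord_19(12)).
The orbit structure of x ↦ 12x mod 19: 4 orbits of sizes [6, 6, 6, 1].
n − c = 19 − 4 = 15; sign = (−1)^15 = -1.

-1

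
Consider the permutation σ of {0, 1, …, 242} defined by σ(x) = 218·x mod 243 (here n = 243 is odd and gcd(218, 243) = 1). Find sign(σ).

Start at x=112: 112 → 116 → 16 → 86 → 37 → 47 → 40 → … (one orbit).
Cycle type of π: 162 + 54 + 18 + 6 + 2 + 1; total 6 cycles.
243 − 6 = 237 transpositions; sign(π) = (−1)^237 = -1.
(218|243)_J = -1 (Zolotarev's lemma cross-check).

-1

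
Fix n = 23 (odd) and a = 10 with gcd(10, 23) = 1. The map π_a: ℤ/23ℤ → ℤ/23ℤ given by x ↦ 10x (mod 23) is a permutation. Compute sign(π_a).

-1

Trace 17: π^k(17) = [17, 9, 21, 3, 7, 1, 10] for k=0..6.
2 cycles of lengths [22, 1].
Σ(ℓ_i−1) = 23−2 = 21; sign = (−1)^21 = -1.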